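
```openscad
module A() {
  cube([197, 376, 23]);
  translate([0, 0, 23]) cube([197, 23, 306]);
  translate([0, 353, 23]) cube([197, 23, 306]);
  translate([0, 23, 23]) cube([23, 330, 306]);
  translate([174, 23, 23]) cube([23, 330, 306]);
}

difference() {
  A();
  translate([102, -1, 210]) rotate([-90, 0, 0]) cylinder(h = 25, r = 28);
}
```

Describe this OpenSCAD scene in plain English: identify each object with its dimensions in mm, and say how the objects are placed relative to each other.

A is an open storage box with external size 197×376×329 mm and wall thickness 23 mm (the base is also 23 mm thick). The base covers the whole footprint; the four walls stand on the base, with the y-facing walls full-width and the x-facing walls fitting between their inner faces.

The open box has a circular hole of radius 28 mm through its front wall, centred at (x = 102, z = 210).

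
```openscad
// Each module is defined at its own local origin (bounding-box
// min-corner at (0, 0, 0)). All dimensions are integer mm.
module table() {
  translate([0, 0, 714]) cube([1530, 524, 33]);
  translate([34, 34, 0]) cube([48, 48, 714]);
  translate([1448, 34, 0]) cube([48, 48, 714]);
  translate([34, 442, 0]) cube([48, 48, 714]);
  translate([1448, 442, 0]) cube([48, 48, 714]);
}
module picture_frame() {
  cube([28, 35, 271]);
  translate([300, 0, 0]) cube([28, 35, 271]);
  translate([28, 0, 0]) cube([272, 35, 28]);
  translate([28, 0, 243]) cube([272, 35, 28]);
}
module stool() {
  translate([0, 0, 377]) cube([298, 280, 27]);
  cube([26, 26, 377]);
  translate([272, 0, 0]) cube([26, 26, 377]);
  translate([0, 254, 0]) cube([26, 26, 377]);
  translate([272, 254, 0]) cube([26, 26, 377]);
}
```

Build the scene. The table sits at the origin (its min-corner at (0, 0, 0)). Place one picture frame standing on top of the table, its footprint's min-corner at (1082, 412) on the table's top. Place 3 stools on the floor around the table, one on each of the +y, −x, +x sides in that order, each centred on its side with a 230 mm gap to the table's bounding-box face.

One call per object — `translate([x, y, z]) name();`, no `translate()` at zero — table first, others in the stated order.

table();
translate([1082, 412, 747]) picture_frame();
translate([616, 754, 0]) stool();
translate([-528, 122, 0]) stool();
translate([1760, 122, 0]) stool();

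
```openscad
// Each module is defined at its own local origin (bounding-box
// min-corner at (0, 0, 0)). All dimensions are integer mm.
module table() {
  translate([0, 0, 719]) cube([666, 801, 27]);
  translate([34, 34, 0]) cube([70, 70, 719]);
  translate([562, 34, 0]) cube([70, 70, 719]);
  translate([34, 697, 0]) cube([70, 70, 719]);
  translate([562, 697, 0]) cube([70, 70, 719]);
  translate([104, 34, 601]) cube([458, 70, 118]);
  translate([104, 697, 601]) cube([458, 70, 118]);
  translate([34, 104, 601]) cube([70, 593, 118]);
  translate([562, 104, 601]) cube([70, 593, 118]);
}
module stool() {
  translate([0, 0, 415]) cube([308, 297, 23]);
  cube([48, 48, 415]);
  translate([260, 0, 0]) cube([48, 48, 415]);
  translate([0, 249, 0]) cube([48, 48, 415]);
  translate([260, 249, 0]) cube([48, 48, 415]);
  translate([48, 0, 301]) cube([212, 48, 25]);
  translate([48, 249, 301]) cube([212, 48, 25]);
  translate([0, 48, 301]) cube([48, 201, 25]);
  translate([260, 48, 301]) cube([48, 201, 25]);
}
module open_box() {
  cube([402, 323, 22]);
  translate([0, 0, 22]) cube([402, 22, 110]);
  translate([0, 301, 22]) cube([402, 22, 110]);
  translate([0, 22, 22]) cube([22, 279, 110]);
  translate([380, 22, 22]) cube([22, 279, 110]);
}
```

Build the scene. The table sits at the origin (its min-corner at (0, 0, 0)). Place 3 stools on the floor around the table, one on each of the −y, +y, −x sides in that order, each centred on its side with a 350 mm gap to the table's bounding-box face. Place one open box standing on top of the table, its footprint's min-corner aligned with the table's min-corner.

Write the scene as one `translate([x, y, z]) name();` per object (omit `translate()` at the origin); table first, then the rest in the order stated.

table();
translate([179, -647, 0]) stool();
translate([179, 1151, 0]) stool();
translate([-658, 252, 0]) stool();
translate([0, 0, 746]) open_box();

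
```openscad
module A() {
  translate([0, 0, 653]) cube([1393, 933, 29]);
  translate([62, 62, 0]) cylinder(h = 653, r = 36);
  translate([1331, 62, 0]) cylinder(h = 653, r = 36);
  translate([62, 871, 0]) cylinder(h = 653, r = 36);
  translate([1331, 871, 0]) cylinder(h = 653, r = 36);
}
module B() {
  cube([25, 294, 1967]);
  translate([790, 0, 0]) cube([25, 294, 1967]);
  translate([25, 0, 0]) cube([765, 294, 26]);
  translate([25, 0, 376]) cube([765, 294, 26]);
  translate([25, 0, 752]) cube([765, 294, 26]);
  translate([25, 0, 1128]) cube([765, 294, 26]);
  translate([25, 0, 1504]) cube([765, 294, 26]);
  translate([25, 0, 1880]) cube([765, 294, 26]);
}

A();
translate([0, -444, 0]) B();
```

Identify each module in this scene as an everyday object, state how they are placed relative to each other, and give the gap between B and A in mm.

A is a table. B is a bookshelf. The bookshelf is on the floor beside the table on its −y side. The gap between the bookshelf and the table is 150 mm.

The bookshelf's nearest face is 150 mm from the table's −y face.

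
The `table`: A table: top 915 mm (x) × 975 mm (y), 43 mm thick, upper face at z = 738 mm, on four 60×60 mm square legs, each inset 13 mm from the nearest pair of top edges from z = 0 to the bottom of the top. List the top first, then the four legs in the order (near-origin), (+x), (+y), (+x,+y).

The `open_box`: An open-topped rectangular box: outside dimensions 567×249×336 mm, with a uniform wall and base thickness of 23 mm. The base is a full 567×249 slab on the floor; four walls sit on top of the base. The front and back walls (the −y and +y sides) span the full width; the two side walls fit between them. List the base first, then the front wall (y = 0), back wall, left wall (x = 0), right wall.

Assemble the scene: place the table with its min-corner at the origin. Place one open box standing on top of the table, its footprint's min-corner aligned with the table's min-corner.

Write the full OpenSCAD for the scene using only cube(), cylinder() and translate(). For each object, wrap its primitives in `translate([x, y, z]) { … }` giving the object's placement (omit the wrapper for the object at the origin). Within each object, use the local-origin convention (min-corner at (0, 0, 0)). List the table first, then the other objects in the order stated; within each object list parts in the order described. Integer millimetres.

translate([0, 0, 695]) cube([915, 975, 43]);
translate([13, 13, 0]) cube([60, 60, 695]);
translate([842, 13, 0]) cube([60, 60, 695]);
translate([13, 902, 0]) cube([60, 60, 695]);
translate([842, 902, 0]) cube([60, 60, 695]);
translate([0, 0, 738]) {
  cube([567, 249, 23]);
  translate([0, 0, 23]) cube([567, 23, 313]);
  translate([0, 226, 23]) cube([567, 23, 313]);
  translate([0, 23, 23]) cube([23, 203, 313]);
  translate([544, 23, 23]) cube([23, 203, 313]);
}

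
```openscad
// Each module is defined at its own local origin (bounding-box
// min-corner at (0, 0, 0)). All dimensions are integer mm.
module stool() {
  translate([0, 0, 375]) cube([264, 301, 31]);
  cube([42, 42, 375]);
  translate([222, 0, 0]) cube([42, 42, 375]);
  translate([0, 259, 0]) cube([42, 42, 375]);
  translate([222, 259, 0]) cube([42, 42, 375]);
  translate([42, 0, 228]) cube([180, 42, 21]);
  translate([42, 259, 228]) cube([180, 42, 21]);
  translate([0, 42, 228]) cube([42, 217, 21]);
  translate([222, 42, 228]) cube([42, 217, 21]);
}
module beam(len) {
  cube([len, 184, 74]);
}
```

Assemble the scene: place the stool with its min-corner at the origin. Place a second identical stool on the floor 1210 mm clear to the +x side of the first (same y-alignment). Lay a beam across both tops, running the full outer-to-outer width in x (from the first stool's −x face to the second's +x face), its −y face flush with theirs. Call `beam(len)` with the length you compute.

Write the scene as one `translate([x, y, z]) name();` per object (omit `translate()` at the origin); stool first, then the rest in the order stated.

stool();
translate([1474, 0, 0]) stool();
translate([0, 0, 406]) beam(1738);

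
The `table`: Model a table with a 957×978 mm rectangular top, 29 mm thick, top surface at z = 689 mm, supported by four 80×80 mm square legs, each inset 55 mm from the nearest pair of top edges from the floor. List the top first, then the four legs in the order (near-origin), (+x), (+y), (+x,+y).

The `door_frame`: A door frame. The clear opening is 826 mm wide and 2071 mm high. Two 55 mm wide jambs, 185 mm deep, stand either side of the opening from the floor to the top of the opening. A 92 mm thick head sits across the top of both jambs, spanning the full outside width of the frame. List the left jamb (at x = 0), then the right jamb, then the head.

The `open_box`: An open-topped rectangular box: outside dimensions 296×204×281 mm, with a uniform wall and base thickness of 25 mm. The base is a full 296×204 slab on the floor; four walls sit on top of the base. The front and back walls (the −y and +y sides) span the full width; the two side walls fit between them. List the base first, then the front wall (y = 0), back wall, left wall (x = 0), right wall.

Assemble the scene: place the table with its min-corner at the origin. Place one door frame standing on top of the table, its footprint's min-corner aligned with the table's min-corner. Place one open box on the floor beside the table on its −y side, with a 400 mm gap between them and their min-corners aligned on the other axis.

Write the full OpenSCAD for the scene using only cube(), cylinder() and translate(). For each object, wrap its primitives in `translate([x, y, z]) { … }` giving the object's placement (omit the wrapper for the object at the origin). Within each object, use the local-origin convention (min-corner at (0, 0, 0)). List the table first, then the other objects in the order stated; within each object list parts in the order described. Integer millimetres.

translate([0, 0, 660]) cube([957, 978, 29]);
translate([55, 55, 0]) cube([80, 80, 660]);
translate([822, 55, 0]) cube([80, 80, 660]);
translate([55, 843, 0]) cube([80, 80, 660]);
translate([822, 843, 0]) cube([80, 80, 660]);
translate([0, 0, 689]) {
  cube([55, 185, 2071]);
  translate([881, 0, 0]) cube([55, 185, 2071]);
  translate([0, 0, 2071]) cube([936, 185, 92]);
}
translate([0, -604, 0]) {
  cube([296, 204, 25]);
  translate([0, 0, 25]) cube([296, 25, 256]);
  translate([0, 179, 25]) cube([296, 25, 256]);
  translate([0, 25, 25]) cube([25, 154, 256]);
  translate([271, 25, 25]) cube([25, 154, 256]);
}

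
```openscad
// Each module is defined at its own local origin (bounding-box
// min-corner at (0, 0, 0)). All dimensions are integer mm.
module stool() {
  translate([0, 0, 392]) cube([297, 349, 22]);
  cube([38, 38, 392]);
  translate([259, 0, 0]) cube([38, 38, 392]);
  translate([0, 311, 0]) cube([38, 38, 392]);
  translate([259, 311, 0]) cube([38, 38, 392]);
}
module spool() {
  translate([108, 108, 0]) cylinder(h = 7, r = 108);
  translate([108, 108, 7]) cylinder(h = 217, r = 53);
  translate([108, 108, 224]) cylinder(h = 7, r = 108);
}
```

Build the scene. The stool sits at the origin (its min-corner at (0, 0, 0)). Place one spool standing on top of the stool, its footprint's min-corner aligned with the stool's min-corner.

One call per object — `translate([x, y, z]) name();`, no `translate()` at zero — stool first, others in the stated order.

stool();
translate([0, 0, 414]) spool();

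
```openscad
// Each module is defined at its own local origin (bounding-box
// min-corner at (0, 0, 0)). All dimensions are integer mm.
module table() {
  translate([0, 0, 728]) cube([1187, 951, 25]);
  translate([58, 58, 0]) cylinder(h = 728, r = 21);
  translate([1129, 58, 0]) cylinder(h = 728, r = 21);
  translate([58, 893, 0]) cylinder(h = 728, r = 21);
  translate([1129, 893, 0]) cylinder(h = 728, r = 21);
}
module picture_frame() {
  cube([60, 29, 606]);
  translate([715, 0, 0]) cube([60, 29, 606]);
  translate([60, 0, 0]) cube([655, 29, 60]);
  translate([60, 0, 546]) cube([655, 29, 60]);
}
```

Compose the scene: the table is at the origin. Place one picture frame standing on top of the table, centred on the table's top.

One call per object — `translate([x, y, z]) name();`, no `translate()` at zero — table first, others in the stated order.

table();
translate([206, 461, 753]) picture_frame();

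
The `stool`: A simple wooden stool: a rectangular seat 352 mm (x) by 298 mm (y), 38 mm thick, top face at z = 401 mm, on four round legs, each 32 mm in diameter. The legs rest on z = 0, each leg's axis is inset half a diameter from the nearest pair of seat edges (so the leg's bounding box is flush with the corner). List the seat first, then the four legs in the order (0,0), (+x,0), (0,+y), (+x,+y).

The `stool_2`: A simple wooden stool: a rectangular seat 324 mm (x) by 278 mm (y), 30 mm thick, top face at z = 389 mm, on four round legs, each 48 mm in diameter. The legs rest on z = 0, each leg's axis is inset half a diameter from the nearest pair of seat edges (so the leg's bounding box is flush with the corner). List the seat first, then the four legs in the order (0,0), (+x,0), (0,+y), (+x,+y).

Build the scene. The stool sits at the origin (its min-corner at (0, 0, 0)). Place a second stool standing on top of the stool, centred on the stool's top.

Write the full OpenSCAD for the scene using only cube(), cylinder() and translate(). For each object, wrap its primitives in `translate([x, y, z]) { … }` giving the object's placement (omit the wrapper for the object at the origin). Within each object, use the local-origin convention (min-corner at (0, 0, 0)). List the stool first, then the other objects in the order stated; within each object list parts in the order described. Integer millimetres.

translate([0, 0, 363]) cube([352, 298, 38]);
translate([16, 16, 0]) cylinder(h = 363, r = 16);
translate([336, 16, 0]) cylinder(h = 363, r = 16);
translate([16, 282, 0]) cylinder(h = 363, r = 16);
translate([336, 282, 0]) cylinder(h = 363, r = 16);
translate([14, 10, 401]) {
  translate([0, 0, 359]) cube([324, 278, 30]);
  translate([24, 24, 0]) cylinder(h = 359, r = 24);
  translate([300, 24, 0]) cylinder(h = 359, r = 24);
  translate([24, 254, 0]) cylinder(h = 359, r = 24);
  translate([300, 254, 0]) cylinder(h = 359, r = 24);
}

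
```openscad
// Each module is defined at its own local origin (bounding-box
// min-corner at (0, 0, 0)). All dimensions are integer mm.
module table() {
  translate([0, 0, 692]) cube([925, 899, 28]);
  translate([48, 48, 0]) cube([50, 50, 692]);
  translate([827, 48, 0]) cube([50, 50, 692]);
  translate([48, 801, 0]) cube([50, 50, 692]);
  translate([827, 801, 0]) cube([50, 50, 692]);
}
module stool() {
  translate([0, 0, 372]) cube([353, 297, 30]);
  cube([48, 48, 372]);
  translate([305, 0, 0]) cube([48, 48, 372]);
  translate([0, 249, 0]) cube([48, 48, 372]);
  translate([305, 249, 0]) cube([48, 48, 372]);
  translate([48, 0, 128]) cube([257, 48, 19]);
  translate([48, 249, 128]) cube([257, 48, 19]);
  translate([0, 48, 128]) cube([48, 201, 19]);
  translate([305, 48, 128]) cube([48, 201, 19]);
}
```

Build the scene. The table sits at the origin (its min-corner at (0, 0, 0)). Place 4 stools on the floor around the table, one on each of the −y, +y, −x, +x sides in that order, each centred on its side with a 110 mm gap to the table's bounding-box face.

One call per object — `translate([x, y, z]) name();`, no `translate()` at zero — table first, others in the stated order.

table();
translate([286, -407, 0]) stool();
translate([286, 1009, 0]) stool();
translate([-463, 301, 0]) stool();
translate([1035, 301, 0]) stool();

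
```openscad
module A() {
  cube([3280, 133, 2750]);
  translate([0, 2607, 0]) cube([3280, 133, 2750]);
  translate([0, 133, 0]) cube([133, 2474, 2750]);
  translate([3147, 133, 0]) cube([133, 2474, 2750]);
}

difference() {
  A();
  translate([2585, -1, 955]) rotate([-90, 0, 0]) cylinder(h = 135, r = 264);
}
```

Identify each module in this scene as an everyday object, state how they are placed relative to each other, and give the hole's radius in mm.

A is a house frame. The house frame has a circular hole through its front wall. The hole's radius is 264 mm.

The subtracted cylinder has r = 264 mm.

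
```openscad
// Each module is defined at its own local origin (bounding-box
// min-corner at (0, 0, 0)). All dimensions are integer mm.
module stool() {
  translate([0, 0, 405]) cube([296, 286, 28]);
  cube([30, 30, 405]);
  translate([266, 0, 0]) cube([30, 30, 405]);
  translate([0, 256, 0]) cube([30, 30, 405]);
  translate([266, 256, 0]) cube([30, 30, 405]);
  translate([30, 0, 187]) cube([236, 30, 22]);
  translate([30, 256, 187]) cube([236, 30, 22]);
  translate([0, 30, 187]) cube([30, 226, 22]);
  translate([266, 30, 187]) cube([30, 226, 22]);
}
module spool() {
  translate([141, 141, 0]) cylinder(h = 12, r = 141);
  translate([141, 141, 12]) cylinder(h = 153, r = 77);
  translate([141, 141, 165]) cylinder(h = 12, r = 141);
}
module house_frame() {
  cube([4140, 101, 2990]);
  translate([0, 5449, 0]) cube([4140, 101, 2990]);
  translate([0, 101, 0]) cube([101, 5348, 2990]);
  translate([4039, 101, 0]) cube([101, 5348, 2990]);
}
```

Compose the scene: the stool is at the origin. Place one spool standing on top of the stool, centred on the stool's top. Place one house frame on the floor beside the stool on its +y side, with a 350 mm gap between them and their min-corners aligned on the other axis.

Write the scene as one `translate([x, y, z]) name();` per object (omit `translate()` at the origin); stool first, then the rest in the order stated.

stool();
translate([7, 2, 433]) spool();
translate([0, 636, 0]) house_frame();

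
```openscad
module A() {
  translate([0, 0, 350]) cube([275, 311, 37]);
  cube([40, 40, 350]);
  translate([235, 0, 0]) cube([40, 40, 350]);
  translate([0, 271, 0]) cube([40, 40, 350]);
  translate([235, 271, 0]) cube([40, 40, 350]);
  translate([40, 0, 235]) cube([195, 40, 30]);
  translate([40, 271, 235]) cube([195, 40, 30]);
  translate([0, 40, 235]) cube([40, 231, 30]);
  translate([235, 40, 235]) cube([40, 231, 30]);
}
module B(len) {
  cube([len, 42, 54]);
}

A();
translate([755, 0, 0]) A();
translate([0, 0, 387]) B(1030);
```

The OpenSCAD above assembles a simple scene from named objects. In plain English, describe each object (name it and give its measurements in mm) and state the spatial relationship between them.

A is a four-legged stool. The seat is a 275×311×37 mm slab whose top surface is at z = 387 mm; four square legs, each 40×40 mm in cross-section, run from the floor (z = 0) to the underside of the seat, each flush with a corner of the seat. Four stretchers, 40 mm wide and 30 mm tall, connect adjacent legs with their undersides at z = 235 mm, each running between the inner faces of the legs it joins and aligned with the legs' outer faces on the other axis.

B is a rectangular beam 1030 mm long (x), 42 mm deep (y), 54 mm thick (z).

The beam spans the tops of two stools placed 480 mm apart, resting at z = 387 mm.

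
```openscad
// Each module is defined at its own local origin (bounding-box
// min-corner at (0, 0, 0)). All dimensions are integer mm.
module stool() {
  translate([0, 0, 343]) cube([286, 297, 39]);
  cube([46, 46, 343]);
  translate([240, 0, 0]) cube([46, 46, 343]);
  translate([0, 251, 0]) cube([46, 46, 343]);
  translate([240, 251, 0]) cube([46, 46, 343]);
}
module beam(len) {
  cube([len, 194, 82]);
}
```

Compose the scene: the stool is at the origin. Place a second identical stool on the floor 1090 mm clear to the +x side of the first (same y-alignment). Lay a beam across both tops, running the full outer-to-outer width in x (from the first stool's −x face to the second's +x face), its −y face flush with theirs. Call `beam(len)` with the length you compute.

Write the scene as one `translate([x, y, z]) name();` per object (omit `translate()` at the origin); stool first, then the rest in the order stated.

stool();
translate([1376, 0, 0]) stool();
translate([0, 0, 382]) beam(1662);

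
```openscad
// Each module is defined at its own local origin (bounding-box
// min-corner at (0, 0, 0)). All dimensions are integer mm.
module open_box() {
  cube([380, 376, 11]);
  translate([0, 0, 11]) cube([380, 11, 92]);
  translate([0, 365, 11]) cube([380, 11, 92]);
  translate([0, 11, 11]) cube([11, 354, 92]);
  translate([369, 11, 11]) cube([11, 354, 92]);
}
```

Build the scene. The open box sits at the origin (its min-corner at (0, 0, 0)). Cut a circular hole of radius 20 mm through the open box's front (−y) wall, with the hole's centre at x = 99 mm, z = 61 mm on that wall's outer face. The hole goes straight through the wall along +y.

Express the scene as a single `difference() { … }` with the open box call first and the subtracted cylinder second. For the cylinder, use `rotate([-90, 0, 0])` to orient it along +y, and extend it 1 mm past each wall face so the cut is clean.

difference() {
  open_box();
  translate([99, -1, 61]) rotate([-90, 0, 0]) cylinder(h = 13, r = 20);
}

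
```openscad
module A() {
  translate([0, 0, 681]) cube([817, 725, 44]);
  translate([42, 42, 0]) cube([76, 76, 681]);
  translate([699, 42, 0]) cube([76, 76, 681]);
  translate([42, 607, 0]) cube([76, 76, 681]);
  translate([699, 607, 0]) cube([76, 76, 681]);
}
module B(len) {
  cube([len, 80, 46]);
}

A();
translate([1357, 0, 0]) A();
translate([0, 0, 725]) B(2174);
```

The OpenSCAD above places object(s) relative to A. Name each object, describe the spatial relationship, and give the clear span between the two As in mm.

A is a table. B is a beam. A beam spans the tops of two tables. The clear span between the two tables is 540 mm.

Second table starts at x = 1357; first ends at x = 817; clear span = 1357 − 817 = 540 mm.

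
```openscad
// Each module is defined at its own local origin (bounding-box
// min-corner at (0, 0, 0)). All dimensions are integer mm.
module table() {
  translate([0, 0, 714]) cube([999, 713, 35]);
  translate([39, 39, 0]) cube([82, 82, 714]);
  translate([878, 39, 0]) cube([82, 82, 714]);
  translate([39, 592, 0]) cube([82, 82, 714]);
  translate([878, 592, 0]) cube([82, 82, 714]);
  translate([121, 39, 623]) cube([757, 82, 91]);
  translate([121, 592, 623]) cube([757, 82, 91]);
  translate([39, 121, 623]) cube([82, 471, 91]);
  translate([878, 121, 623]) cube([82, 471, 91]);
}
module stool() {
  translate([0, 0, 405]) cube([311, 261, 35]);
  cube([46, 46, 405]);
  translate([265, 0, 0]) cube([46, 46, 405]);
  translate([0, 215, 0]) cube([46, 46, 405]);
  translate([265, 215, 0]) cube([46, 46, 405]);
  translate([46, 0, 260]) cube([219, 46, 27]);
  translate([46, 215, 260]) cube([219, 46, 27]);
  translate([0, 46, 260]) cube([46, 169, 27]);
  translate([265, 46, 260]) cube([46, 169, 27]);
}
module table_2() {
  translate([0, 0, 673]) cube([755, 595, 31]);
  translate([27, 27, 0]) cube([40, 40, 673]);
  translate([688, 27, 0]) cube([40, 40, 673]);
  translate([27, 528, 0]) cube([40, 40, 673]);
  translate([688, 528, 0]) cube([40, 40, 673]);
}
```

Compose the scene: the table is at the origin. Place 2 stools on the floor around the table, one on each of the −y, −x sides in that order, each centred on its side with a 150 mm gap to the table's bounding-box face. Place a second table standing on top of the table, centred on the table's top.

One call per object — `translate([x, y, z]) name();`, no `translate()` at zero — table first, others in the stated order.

table();
translate([344, -411, 0]) stool();
translate([-461, 226, 0]) stool();
translate([122, 59, 749]) table_2();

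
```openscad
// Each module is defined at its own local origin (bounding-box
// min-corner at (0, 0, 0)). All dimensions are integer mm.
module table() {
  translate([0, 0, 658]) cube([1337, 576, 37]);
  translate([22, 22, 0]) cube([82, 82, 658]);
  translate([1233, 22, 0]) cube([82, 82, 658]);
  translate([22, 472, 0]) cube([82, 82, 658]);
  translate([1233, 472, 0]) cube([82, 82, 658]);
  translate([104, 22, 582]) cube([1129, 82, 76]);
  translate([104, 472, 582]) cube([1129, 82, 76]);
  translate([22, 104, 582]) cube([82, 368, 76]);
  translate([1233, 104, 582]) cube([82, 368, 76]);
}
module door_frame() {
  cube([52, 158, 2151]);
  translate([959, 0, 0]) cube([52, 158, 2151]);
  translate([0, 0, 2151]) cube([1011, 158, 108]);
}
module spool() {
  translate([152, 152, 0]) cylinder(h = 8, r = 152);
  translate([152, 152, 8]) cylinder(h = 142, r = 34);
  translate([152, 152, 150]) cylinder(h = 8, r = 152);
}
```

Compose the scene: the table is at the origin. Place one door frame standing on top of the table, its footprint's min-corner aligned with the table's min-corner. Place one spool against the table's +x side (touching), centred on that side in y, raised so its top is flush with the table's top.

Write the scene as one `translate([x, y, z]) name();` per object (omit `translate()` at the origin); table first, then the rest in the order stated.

table();
translate([0, 0, 695]) door_frame();
translate([1337, 136, 537]) spool();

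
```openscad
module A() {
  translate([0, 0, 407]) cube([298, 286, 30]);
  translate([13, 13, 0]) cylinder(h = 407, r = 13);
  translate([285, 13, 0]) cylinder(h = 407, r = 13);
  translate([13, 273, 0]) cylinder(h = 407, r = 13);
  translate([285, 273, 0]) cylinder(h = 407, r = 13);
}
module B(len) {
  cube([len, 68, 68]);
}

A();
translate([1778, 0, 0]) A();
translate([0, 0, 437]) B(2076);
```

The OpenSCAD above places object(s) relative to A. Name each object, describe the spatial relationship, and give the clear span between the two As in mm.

Second stool starts at x = 1778; first ends at x = 298; clear span = 1778 − 298 = 1480 mm.

A is a stool. B is a beam. A beam spans the tops of two stools. The clear span between the two stools is 1480 mm.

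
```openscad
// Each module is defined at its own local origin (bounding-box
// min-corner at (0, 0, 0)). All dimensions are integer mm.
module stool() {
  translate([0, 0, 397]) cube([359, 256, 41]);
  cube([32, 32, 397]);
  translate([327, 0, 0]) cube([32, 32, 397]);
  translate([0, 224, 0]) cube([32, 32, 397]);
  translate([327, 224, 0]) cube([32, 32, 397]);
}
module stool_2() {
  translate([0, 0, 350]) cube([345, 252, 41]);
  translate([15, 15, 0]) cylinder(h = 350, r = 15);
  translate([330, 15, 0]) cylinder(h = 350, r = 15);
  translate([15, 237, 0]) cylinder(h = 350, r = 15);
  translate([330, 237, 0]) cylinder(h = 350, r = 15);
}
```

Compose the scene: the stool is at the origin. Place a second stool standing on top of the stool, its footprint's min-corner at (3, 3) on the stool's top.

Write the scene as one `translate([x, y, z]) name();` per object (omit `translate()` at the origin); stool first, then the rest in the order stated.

stool();
translate([3, 3, 438]) stool_2();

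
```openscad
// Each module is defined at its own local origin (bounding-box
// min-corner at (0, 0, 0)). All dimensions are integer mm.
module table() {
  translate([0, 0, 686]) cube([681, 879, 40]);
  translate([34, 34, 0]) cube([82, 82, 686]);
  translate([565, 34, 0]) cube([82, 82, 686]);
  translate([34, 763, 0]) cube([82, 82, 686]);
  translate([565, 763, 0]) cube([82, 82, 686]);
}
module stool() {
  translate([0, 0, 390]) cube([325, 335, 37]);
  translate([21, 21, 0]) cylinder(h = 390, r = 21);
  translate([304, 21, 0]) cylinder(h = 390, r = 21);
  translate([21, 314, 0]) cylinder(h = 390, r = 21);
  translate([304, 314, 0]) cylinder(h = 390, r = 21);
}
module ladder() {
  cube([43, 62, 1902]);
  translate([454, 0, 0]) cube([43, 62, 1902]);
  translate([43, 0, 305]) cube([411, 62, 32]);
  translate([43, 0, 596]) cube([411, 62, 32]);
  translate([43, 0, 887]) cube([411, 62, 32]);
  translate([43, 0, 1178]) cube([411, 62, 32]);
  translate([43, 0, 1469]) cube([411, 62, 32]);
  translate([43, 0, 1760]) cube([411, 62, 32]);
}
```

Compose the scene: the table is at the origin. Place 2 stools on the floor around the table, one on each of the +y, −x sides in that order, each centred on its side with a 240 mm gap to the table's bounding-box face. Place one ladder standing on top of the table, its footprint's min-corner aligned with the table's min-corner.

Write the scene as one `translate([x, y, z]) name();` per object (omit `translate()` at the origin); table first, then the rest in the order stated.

table();
translate([178, 1119, 0]) stool();
translate([-565, 272, 0]) stool();
translate([0, 0, 726]) ladder();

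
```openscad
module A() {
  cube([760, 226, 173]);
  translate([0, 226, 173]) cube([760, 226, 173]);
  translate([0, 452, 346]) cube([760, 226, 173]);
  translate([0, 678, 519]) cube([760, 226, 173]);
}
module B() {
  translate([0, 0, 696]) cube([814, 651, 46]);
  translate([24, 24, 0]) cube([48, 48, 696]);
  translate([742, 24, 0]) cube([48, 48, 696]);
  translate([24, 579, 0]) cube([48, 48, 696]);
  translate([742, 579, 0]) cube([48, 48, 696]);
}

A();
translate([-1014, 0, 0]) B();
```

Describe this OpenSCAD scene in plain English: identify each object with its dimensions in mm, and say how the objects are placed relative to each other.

A is a straight staircase of 4 solid steps. Each step is 760 mm wide (x), 226 mm deep (y, the going) and 173 mm tall (the rise). The first step rests on the floor; each subsequent step sits one going further in +y and one rise higher in +z, directly behind and above the previous step with no overlap.

B is a table: top 814 mm (x) × 651 mm (y), 46 mm thick, upper face at z = 742 mm, on four 48×48 mm square legs, each inset 24 mm from the nearest pair of top edges, running from z = 0 to the bottom of the top.

The table is on the floor beside the staircase on its −x side.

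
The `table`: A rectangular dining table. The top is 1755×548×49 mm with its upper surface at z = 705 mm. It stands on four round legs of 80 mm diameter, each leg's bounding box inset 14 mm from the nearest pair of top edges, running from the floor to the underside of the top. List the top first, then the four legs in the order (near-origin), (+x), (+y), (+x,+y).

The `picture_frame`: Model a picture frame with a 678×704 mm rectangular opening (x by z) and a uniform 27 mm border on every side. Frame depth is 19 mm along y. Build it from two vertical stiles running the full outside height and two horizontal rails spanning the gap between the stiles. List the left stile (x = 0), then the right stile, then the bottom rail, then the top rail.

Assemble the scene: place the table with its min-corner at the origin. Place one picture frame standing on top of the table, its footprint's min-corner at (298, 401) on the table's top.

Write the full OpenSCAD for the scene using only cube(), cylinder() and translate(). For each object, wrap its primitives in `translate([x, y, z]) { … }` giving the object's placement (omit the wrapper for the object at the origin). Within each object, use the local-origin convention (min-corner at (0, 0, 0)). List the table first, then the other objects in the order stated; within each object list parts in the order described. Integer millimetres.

translate([0, 0, 656]) cube([1755, 548, 49]);
translate([54, 54, 0]) cylinder(h = 656, r = 40);
translate([1701, 54, 0]) cylinder(h = 656, r = 40);
translate([54, 494, 0]) cylinder(h = 656, r = 40);
translate([1701, 494, 0]) cylinder(h = 656, r = 40);
translate([298, 401, 705]) {
  cube([27, 19, 758]);
  translate([705, 0, 0]) cube([27, 19, 758]);
  translate([27, 0, 0]) cube([678, 19, 27]);
  translate([27, 0, 731]) cube([678, 19, 27]);
}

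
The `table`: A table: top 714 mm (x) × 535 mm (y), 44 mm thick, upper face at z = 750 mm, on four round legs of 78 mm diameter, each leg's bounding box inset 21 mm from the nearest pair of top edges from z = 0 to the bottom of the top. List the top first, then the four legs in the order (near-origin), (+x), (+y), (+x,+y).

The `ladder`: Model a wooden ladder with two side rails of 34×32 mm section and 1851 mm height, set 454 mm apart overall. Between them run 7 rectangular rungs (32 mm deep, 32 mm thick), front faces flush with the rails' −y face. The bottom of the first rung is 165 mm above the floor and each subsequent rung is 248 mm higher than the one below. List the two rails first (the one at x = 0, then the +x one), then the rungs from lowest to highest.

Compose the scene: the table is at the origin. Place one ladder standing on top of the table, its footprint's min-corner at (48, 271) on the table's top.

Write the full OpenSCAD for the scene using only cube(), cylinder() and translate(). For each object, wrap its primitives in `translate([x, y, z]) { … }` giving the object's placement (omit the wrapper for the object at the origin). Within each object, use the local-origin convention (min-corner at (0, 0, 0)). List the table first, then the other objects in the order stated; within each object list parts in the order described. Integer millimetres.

translate([0, 0, 706]) cube([714, 535, 44]);
translate([60, 60, 0]) cylinder(h = 706, r = 39);
translate([654, 60, 0]) cylinder(h = 706, r = 39);
translate([60, 475, 0]) cylinder(h = 706, r = 39);
translate([654, 475, 0]) cylinder(h = 706, r = 39);
translate([48, 271, 750]) {
  cube([34, 32, 1851]);
  translate([420, 0, 0]) cube([34, 32, 1851]);
  translate([34, 0, 165]) cube([386, 32, 32]);
  translate([34, 0, 413]) cube([386, 32, 32]);
  translate([34, 0, 661]) cube([386, 32, 32]);
  translate([34, 0, 909]) cube([386, 32, 32]);
  translate([34, 0, 1157]) cube([386, 32, 32]);
  translate([34, 0, 1405]) cube([386, 32, 32]);
  translate([34, 0, 1653]) cube([386, 32, 32]);
}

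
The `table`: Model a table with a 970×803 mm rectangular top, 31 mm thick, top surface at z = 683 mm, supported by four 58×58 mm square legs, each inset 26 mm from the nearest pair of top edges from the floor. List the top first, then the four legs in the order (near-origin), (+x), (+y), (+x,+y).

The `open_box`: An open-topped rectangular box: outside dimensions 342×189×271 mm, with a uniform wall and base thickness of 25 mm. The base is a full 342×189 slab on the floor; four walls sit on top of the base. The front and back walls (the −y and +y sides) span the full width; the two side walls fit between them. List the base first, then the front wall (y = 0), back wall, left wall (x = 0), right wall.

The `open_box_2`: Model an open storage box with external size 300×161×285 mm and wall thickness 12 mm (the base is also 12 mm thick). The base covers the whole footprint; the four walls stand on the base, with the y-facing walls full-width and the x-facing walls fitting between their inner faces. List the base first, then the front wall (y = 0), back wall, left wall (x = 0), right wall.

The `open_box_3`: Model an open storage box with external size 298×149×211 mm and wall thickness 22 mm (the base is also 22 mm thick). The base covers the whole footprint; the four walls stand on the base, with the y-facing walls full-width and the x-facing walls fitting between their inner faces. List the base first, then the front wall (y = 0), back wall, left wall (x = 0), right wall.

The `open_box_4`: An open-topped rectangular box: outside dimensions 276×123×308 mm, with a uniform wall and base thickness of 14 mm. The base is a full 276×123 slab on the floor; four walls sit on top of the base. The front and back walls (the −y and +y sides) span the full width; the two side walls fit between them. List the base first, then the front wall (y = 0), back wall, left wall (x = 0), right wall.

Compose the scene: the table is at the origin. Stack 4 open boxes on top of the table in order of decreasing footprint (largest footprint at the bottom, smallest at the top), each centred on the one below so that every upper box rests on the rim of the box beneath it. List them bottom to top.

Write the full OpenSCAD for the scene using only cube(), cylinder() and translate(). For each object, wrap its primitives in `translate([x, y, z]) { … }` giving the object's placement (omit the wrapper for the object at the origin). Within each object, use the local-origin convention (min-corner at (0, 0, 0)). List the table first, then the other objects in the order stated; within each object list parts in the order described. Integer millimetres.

translate([0, 0, 652]) cube([970, 803, 31]);
translate([26, 26, 0]) cube([58, 58, 652]);
translate([886, 26, 0]) cube([58, 58, 652]);
translate([26, 719, 0]) cube([58, 58, 652]);
translate([886, 719, 0]) cube([58, 58, 652]);
translate([314, 307, 683]) {
  cube([342, 189, 25]);
  translate([0, 0, 25]) cube([342, 25, 246]);
  translate([0, 164, 25]) cube([342, 25, 246]);
  translate([0, 25, 25]) cube([25, 139, 246]);
  translate([317, 25, 25]) cube([25, 139, 246]);
}
translate([335, 321, 954]) {
  cube([300, 161, 12]);
  translate([0, 0, 12]) cube([300, 12, 273]);
  translate([0, 149, 12]) cube([300, 12, 273]);
  translate([0, 12, 12]) cube([12, 137, 273]);
  translate([288, 12, 12]) cube([12, 137, 273]);
}
translate([336, 327, 1239]) {
  cube([298, 149, 22]);
  translate([0, 0, 22]) cube([298, 22, 189]);
  translate([0, 127, 22]) cube([298, 22, 189]);
  translate([0, 22, 22]) cube([22, 105, 189]);
  translate([276, 22, 22]) cube([22, 105, 189]);
}
translate([347, 340, 1450]) {
  cube([276, 123, 14]);
  translate([0, 0, 14]) cube([276, 14, 294]);
  translate([0, 109, 14]) cube([276, 14, 294]);
  translate([0, 14, 14]) cube([14, 95, 294]);
  translate([262, 14, 14]) cube([14, 95, 294]);
}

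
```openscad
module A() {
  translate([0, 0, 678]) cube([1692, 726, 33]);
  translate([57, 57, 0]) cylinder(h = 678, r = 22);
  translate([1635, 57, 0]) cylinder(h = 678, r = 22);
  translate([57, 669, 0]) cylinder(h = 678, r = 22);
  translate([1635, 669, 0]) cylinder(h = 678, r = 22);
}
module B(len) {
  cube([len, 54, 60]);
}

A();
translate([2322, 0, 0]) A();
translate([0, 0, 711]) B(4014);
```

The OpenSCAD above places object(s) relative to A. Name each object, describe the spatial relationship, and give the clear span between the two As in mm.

Second table starts at x = 2322; first ends at x = 1692; clear span = 2322 − 1692 = 630 mm.

A is a table. B is a beam. A beam spans the tops of two tables. The clear span between the two tables is 630 mm.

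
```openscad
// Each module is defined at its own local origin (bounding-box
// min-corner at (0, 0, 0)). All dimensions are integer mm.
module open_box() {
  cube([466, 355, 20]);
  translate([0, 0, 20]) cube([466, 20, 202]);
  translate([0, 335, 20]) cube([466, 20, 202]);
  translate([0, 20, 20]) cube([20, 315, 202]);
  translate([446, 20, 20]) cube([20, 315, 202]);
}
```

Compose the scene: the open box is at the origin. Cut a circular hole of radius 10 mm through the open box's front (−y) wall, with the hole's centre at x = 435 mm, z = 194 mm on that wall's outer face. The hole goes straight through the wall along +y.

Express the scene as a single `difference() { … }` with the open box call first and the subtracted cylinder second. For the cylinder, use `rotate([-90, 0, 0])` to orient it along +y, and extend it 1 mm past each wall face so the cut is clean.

difference() {
  open_box();
  translate([435, -1, 194]) rotate([-90, 0, 0]) cylinder(h = 22, r = 10);
}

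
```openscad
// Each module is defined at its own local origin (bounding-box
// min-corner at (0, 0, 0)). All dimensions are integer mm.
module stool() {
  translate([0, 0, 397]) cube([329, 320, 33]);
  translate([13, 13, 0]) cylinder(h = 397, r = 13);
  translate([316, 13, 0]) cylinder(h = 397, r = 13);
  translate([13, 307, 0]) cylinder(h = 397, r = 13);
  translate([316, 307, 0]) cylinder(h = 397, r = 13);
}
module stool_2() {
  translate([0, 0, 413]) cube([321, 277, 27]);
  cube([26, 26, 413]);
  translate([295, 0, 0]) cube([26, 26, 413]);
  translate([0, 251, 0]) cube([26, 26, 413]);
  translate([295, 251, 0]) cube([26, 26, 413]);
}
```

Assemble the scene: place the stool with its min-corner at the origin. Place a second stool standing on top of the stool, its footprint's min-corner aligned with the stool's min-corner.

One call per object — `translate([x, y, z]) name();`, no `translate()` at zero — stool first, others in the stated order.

stool();
translate([0, 0, 430]) stool_2();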